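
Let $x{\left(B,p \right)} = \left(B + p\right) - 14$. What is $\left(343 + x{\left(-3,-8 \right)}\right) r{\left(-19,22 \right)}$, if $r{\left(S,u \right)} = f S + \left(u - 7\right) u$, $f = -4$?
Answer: $129108$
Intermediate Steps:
$x{\left(B,p \right)} = -14 + B + p$
$r{\left(S,u \right)} = - 4 S + u \left(-7 + u\right)$ ($r{\left(S,u \right)} = - 4 S + \left(u - 7\right) u = - 4 S + \left(-7 + u\right) u = - 4 S + u \left(-7 + u\right)$)
$\left(343 + x{\left(-3,-8 \right)}\right) r{\left(-19,22 \right)} = \left(343 - 25\right) \left(22^{2} - 154 - -76\right) = \left(343 - 25\right) \left(484 - 154 + 76\right) = 318 \cdot 406 = 129108$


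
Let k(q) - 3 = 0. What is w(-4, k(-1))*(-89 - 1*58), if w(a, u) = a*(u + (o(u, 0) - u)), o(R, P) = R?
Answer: 1764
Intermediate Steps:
k(q) = 3 (k(q) = 3 + 0 = 3)
w(a, u) = a*u (w(a, u) = a*(u + (u - u)) = a*(u + 0) = a*u)
w(-4, k(-1))*(-89 - 1*58) = (-4*3)*(-89 - 1*58) = -12*(-89 - 58) = -12*(-147) = 1764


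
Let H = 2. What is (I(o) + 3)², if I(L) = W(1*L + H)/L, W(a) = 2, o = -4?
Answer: 25/4 ≈ 6.2500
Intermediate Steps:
I(L) = 2/L
(I(o) + 3)² = (2/(-4) + 3)² = (2*(-¼) + 3)² = (-½ + 3)² = (5/2)² = 25/4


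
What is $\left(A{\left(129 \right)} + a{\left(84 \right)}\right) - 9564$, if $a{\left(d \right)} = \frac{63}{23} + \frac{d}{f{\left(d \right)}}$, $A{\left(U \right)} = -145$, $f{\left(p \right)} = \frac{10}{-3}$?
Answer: $- \frac{1119118}{115} \approx -9731.5$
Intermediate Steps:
$f{\left(p \right)} = - \frac{10}{3}$ ($f{\left(p \right)} = 10 \left(- \frac{1}{3}\right) = - \frac{10}{3}$)
$a{\left(d \right)} = \frac{63}{23} - \frac{3 d}{10}$ ($a{\left(d \right)} = \frac{63}{23} + \frac{d}{- \frac{10}{3}} = 63 \cdot \frac{1}{23} + d \left(- \frac{3}{10}\right) = \frac{63}{23} - \frac{3 d}{10}$)
$\left(A{\left(129 \right)} + a{\left(84 \right)}\right) - 9564 = \left(-145 + \left(\frac{63}{23} - \frac{126}{5}\right)\right) - 9564 = \left(-145 - \frac{2583}{115}\right) - 9564 = - \frac{19258}{115} - 9564 = - \frac{1119118}{115}$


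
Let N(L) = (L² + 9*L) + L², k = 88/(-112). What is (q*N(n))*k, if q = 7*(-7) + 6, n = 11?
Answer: 161293/14 ≈ 11521.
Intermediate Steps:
k = -11/14 (k = 88*(-1/112) = -11/14 ≈ -0.78571)
q = -43 (q = -49 + 6 = -43)
N(L) = 2*L² + 9*L
(q*N(n))*k = -473*(9 + 2*11)*(-11/14) = -473*(9 + 22)*(-11/14) = -473*31*(-11/14) = -43*341*(-11/14) = -14663*(-11/14) = 161293/14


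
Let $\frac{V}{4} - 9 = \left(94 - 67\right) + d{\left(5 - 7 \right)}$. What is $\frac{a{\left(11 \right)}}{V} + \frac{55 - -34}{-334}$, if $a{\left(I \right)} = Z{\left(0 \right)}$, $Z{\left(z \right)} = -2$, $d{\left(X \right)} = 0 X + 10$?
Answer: $- \frac{4261}{15364} \approx -0.27734$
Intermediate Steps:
$d{\left(X \right)} = 10$ ($d{\left(X \right)} = 0 + 10 = 10$)
$a{\left(I \right)} = -2$
$V = 184$ ($V = 36 + 4 \left(\left(94 - 67\right) + 10\right) = 36 + 4 \left(27 + 10\right) = 36 + 4 \cdot 37 = 36 + 148 = 184$)
$\frac{a{\left(11 \right)}}{V} + \frac{55 - -34}{-334} = - \frac{2}{184} + \frac{55 - -34}{-334} = \left(-2\right) \frac{1}{184} + \left(55 + 34\right) \left(- \frac{1}{334}\right) = - \frac{1}{92} + 89 \left(- \frac{1}{334}\right) = - \frac{1}{92} - \frac{89}{334} = - \frac{4261}{15364}$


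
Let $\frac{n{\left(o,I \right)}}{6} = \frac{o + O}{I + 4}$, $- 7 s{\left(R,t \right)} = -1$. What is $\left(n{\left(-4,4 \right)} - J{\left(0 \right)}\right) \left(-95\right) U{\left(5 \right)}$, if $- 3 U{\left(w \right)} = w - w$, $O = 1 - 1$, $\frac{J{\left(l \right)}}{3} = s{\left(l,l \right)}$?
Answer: $0$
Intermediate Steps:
$s{\left(R,t \right)} = \frac{1}{7}$ ($s{\left(R,t \right)} = \left(- \frac{1}{7}\right) \left(-1\right) = \frac{1}{7}$)
$J{\left(l \right)} = \frac{3}{7}$ ($J{\left(l \right)} = 3 \cdot \frac{1}{7} = \frac{3}{7}$)
$O = 0$
$U{\left(w \right)} = 0$ ($U{\left(w \right)} = - \frac{w - w}{3} = \left(- \frac{1}{3}\right) 0 = 0$)
$n{\left(o,I \right)} = \frac{6 o}{4 + I}$ ($n{\left(o,I \right)} = 6 \frac{o + 0}{I + 4} = 6 \frac{o}{4 + I} = \frac{6 o}{4 + I}$)
$\left(n{\left(-4,4 \right)} - J{\left(0 \right)}\right) \left(-95\right) U{\left(5 \right)} = \left(6 \left(-4\right) \frac{1}{4 + 4} - \frac{3}{7}\right) \left(-95\right) 0 = \left(6 \left(-4\right) \frac{1}{8} - \frac{3}{7}\right) \left(-95\right) 0 = \left(-3 - \frac{3}{7}\right) \left(-95\right) 0 = \left(- \frac{24}{7}\right) \left(-95\right) 0 = \frac{2280}{7} \cdot 0 = 0$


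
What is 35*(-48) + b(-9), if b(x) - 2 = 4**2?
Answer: -1662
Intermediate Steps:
b(x) = 18 (b(x) = 2 + 4**2 = 2 + 16 = 18)
35*(-48) + b(-9) = 35*(-48) + 18 = -1680 + 18 = -1662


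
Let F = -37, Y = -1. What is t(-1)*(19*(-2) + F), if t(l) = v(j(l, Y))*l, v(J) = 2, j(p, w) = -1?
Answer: 150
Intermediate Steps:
t(l) = 2*l
t(-1)*(19*(-2) + F) = (2*(-1))*(19*(-2) - 37) = -2*(-38 - 37) = -2*(-75) = 150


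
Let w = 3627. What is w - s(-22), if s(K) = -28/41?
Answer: 148735/41 ≈ 3627.7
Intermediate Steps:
s(K) = -28/41
w - s(-22) = 3627 - 1*(-28/41) = 3627 + 28/41 = 148735/41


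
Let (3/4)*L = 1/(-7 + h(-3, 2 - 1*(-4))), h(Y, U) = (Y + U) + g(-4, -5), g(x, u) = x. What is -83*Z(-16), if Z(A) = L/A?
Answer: -83/96 ≈ -0.86458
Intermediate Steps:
h(Y, U) = -4 + U + Y (h(Y, U) = (Y + U) - 4 = (U + Y) - 4 = -4 + U + Y)
L = -1/6 (L = 4/(3*(-7 + (-4 + (2 - 1*(-4)) - 3))) = 4/(3*(-7 + (-4 + (2 + 4) - 3))) = 4/(3*(-7 + (-4 + 6 - 3))) = 4/(3*(-7 - 1)) = (4/3)/(-8) = (4/3)*(-1/8) = -1/6 ≈ -0.16667)
Z(A) = -1/(6*A)
-83*Z(-16) = -(-83)/(6*(-16)) = -(-83)*(-1)/(6*16) = -83*1/96 = -83/96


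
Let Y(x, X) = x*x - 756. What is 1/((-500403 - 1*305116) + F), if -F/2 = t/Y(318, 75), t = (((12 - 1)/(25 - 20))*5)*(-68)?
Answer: -738/594473011 ≈ -1.2414e-6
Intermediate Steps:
t = -748 (t = ((11/5)*5)*(-68) = 11*(-68) = -748)
Y(x, X) = -756 + x² (Y(x, X) = x² - 756 = -756 + x²)
F = 11/738 (F = -(-1496)/(-756 + 318²) = -(-1496)/(-756 + 101124) = -(-1496)/100368 = -2*(-11/1476) = 11/738 ≈ 0.014905)
1/((-500403 - 1*305116) + F) = 1/((-500403 - 1*305116) + 11/738) = 1/((-500403 - 305116) + 11/738) = 1/(-805519 + 11/738) = 1/(-594473011/738) = -738/594473011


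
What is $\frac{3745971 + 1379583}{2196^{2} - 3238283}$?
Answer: $\frac{5125554}{1584133} \approx 3.2356$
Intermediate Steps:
$\frac{3745971 + 1379583}{2196^{2} - 3238283} = \frac{5125554}{4822416 - 3238283} = \frac{5125554}{1584133}$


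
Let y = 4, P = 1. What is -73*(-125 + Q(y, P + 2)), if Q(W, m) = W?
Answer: 8833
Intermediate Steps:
-73*(-125 + Q(y, P + 2)) = -73*(-125 + 4) = -73*(-121) = 8833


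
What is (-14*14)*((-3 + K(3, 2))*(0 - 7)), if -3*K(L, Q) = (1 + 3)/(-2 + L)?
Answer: -17836/3 ≈ -5945.3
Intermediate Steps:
K(L, Q) = -4/(3*(-2 + L)) (K(L, Q) = -(1 + 3)/(3*(-2 + L)) = -4/(3*(-2 + L)))
(-14*14)*((-3 + K(3, 2))*(0 - 7)) = (-14*14)*((-3 - 4/(-6 + 3*3))*(0 - 7)) = -196*(-3 - 4/(-6 + 9))*(-7) = -196*(-3 - 4/3)*(-7) = -(-2548)*(-7)/3 = -196*91/3 = -17836/3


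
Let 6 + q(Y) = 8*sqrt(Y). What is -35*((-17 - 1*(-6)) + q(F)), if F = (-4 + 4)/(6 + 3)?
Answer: 595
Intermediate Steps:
F = 0 (F = 0/9 = 0*(1/9) = 0)
q(Y) = -6 + 8*sqrt(Y)
-35*((-17 - 1*(-6)) + q(F)) = -35*((-17 - 1*(-6)) + (-6 + 8*sqrt(0))) = -35*((-17 + 6) + (-6 + 8*0)) = -35*(-11 + (-6 + 0)) = -35*(-11 - 6) = -35*(-17) = 595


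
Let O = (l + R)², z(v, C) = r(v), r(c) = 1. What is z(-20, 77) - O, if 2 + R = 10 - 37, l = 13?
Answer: -255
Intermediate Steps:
z(v, C) = 1
R = -29 (R = -2 + (10 - 37) = -2 - 27 = -29)
O = 256 (O = (13 - 29)² = (-16)² = 256)
z(-20, 77) - O = 1 - 1*256 = 1 - 256 = -255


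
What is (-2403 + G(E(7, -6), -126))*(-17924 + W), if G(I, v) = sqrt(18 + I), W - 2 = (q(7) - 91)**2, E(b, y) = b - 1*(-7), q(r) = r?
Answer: 26110998 - 43464*sqrt(2) ≈ 2.6050e+7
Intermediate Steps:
E(b, y) = 7 + b (E(b, y) = b + 7 = 7 + b)
W = 7058 (W = 2 + (7 - 91)**2 = 2 + (-84)**2 = 2 + 7056 = 7058)
(-2403 + G(E(7, -6), -126))*(-17924 + W) = (-2403 + sqrt(18 + (7 + 7)))*(-17924 + 7058) = (-2403 + sqrt(18 + 14))*(-10866) = (-2403 + sqrt(32))*(-10866) = (-2403 + 4*sqrt(2))*(-10866) = 26110998 - 43464*sqrt(2)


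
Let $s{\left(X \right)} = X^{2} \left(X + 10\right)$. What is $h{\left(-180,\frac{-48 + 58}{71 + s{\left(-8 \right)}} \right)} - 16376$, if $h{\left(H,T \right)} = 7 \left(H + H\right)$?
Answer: $-18896$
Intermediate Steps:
$s{\left(X \right)} = X^{2} \left(10 + X\right)$
$h{\left(H,T \right)} = 14 H$ ($h{\left(H,T \right)} = 7 \cdot 2 H = 14 H$)
$h{\left(-180,\frac{-48 + 58}{71 + s{\left(-8 \right)}} \right)} - 16376 = 14 \left(-180\right) - 16376 = -2520 - 16376 = -18896$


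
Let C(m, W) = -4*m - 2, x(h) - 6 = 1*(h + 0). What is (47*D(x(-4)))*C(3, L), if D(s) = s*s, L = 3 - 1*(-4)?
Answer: -2632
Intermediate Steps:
L = 7 (L = 3 + 4 = 7)
x(h) = 6 + h (x(h) = 6 + 1*(h + 0) = 6 + 1*h = 6 + h)
C(m, W) = -2 - 4*m
D(s) = s**2
(47*D(x(-4)))*C(3, L) = (47*(6 - 4)**2)*(-2 - 4*3) = (47*2**2)*(-2 - 12) = (47*4)*(-14) = 188*(-14) = -2632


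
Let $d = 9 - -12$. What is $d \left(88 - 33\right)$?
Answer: $1155$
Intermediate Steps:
$d = 21$ ($d = 9 + 12 = 21$)
$d \left(88 - 33\right) = 21 \left(88 - 33\right) = 21 \cdot 55 = 1155$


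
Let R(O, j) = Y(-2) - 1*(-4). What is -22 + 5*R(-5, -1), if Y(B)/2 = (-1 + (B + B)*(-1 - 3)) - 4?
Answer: 108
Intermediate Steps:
Y(B) = -10 - 16*B (Y(B) = 2*((-1 + (B + B)*(-1 - 3)) - 4) = 2*((-1 + (2*B)*(-4)) - 4) = 2*((-1 - 8*B) - 4) = 2*(-5 - 8*B) = -10 - 16*B)
R(O, j) = 26 (R(O, j) = (-10 - 16*(-2)) - 1*(-4) = (-10 + 32) + 4 = 22 + 4 = 26)
-22 + 5*R(-5, -1) = -22 + 5*26 = -22 + 130 = 108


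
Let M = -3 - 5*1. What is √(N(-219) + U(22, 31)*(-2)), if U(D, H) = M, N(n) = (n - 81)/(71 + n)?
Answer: √24679/37 ≈ 4.2458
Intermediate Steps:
M = -8 (M = -3 - 5 = -8)
N(n) = (-81 + n)/(71 + n)
U(D, H) = -8
√(N(-219) + U(22, 31)*(-2)) = √((-81 - 219)/(71 - 219) - 8*(-2)) = √(-300/(-148) + 16) = √(-1/148*(-300) + 16) = √(75/37 + 16) = √(667/37) = √24679/37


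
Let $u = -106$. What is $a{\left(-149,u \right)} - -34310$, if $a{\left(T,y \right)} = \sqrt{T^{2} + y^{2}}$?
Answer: $34310 + \sqrt{33437} \approx 34493.0$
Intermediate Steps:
$a{\left(-149,u \right)} - -34310 = \sqrt{\left(-149\right)^{2} + \left(-106\right)^{2}} - -34310 = \sqrt{22201 + 11236} + 34310 = \sqrt{33437} + 34310 = 34310 + \sqrt{33437}$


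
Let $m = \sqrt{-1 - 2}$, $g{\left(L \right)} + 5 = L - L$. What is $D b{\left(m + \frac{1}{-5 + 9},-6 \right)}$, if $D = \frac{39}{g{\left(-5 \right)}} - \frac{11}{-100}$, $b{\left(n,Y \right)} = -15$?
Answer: $\frac{2307}{20} \approx 115.35$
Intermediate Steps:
$g{\left(L \right)} = -5$ ($g{\left(L \right)} = -5 + \left(L - L\right) = -5 + 0 = -5$)
$m = i \sqrt{3}$ ($m = \sqrt{-3} = i \sqrt{3} \approx 1.732 i$)
$D = - \frac{769}{100}$ ($D = \frac{39}{-5} - \frac{11}{-100} = 39 \left(- \frac{1}{5}\right) - - \frac{11}{100} = - \frac{39}{5} + \frac{11}{100} = - \frac{769}{100} \approx -7.69$)
$D b{\left(m + \frac{1}{-5 + 9},-6 \right)} = \left(- \frac{769}{100}\right) \left(-15\right) = \frac{2307}{20}$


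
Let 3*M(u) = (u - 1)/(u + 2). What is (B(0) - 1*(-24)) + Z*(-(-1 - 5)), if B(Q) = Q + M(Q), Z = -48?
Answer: -1585/6 ≈ -264.17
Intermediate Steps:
M(u) = (-1 + u)/(3*(2 + u)) (M(u) = ((u - 1)/(u + 2))/3 = ((-1 + u)/(2 + u))/3 = (-1 + u)/(3*(2 + u)))
B(Q) = Q + (-1 + Q)/(3*(2 + Q))
(B(0) - 1*(-24)) + Z*(-(-1 - 5)) = ((-1 + 0 + 3*0*(2 + 0))/(3*(2 + 0)) - 1*(-24)) - (-48)*(-1 - 5) = ((⅓)*(-1 + 0 + 3*0*2)/2 + 24) - (-48)*(-6) = ((⅓)*(½)*(-1 + 0 + 0) + 24) - 48*6 = ((⅓)*(½)*(-1) + 24) - 288 = (-⅙ + 24) - 288 = 143/6 - 288 = -1585/6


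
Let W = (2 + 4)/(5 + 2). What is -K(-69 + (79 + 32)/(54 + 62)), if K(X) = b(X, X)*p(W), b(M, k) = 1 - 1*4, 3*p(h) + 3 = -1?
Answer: -4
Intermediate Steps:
W = 6/7 ≈ 0.85714
p(h) = -4/3 (p(h) = -1 + (1/3)*(-1) = -1 - 1/3 = -4/3)
b(M, k) = -3 (b(M, k) = 1 - 4 = -3)
K(X) = 4 (K(X) = -3*(-4/3) = 4)
-K(-69 + (79 + 32)/(54 + 62)) = -1*4 = -4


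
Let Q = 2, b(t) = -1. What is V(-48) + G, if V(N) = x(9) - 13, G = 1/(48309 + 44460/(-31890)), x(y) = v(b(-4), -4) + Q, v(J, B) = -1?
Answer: -616210757/51350985 ≈ -12.000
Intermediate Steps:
x(y) = 1 (x(y) = -1 + 2 = 1)
G = 1063/51350985 (G = 1/(48309 + 44460*(-1/31890)) = 1/(48309 - 1482/1063) = 1/(51350985/1063) = 1063/51350985 ≈ 2.0701e-5)
V(N) = -12 (V(N) = 1 - 13 = -12)
V(-48) + G = -12 + 1063/51350985 = -616210757/51350985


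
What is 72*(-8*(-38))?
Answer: 21888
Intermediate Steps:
72*(-8*(-38)) = 72*304 = 21888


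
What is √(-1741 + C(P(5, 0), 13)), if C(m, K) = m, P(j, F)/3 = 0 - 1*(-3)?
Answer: 2*I*√433 ≈ 41.617*I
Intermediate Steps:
P(j, F) = 9 (P(j, F) = 3*(0 - 1*(-3)) = 3*(0 + 3) = 3*3 = 9)
√(-1741 + C(P(5, 0), 13)) = √(-1741 + 9) = √(-1732) = 2*I*√433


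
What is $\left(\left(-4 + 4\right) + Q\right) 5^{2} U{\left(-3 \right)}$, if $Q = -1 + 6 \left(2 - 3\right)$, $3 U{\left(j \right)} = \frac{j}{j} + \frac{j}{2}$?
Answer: $\frac{175}{6} \approx 29.167$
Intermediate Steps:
$U{\left(j \right)} = \frac{1}{3} + \frac{j}{6}$ ($U{\left(j \right)} = \frac{\frac{j}{j} + \frac{j}{2}}{3} = \frac{1 + j \frac{1}{2}}{3} = \frac{1 + \frac{j}{2}}{3} = \frac{1}{3} + \frac{j}{6}$)
$Q = -7$ ($Q = -1 + 6 \left(-1\right) = -1 - 6 = -7$)
$\left(\left(-4 + 4\right) + Q\right) 5^{2} U{\left(-3 \right)} = \left(\left(-4 + 4\right) - 7\right) 5^{2} \left(\frac{1}{3} + \frac{1}{6} \left(-3\right)\right) = \left(0 - 7\right) 25 \left(\frac{1}{3} - \frac{1}{2}\right) = - 7 \cdot 25 \left(- \frac{1}{6}\right) = \left(-7\right) \left(- \frac{25}{6}\right) = \frac{175}{6}$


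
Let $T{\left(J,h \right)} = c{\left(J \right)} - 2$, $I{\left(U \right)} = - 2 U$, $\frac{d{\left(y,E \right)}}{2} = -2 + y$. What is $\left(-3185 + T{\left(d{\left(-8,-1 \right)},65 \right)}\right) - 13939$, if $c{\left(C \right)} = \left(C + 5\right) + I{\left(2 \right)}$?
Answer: $-17145$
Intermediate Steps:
$d{\left(y,E \right)} = -4 + 2 y$ ($d{\left(y,E \right)} = 2 \left(-2 + y\right) = -4 + 2 y$)
$c{\left(C \right)} = 1 + C$ ($c{\left(C \right)} = \left(C + 5\right) - 4 = \left(5 + C\right) - 4 = 1 + C$)
$T{\left(J,h \right)} = -1 + J$ ($T{\left(J,h \right)} = \left(1 + J\right) - 2 = -1 + J$)
$\left(-3185 + T{\left(d{\left(-8,-1 \right)},65 \right)}\right) - 13939 = \left(-3185 + \left(-1 + \left(-4 + 2 \left(-8\right)\right)\right)\right) - 13939 = \left(-3185 - 21\right) - 13939 = -3206 - 13939 = -17145$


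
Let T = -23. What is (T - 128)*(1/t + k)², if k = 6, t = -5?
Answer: -126991/25 ≈ -5079.6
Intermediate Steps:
(T - 128)*(1/t + k)² = (-23 - 128)*(1/(-5) + 6)² = -151*(-⅕ + 6)² = -151*(29/5)² = -151*841/25 = -126991/25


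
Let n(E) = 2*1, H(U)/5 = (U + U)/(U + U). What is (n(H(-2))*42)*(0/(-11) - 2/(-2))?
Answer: 84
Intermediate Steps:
H(U) = 5 (H(U) = 5*((U + U)/(U + U)) = 5*((2*U)/((2*U))) = 5*((2*U)*(1/(2*U))) = 5*1 = 5)
n(E) = 2
(n(H(-2))*42)*(0/(-11) - 2/(-2)) = (2*42)*(0/(-11) - 2/(-2)) = 84*(0*(-1/11) - 2*(-1/2)) = 84*(0 + 1) = 84*1 = 84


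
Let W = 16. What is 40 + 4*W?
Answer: 104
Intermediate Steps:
40 + 4*W = 40 + 4*16 = 40 + 64 = 104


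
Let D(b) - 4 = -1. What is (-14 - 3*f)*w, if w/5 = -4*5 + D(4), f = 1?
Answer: 1445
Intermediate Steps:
D(b) = 3 (D(b) = 4 - 1 = 3)
w = -85 (w = 5*(-4*5 + 3) = 5*(-20 + 3) = 5*(-17) = -85)
(-14 - 3*f)*w = (-14 - 3*1)*(-85) = (-14 - 3)*(-85) = -17*(-85) = 1445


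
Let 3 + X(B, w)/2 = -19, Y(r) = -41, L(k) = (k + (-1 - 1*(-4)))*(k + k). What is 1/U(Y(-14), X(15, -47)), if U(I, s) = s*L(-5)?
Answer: -1/880 ≈ -0.0011364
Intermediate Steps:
L(k) = 2*k*(3 + k) (L(k) = (k + (-1 + 4))*(2*k) = (k + 3)*(2*k) = (3 + k)*(2*k) = 2*k*(3 + k))
X(B, w) = -44 (X(B, w) = -6 + 2*(-19) = -6 - 38 = -44)
U(I, s) = 20*s (U(I, s) = s*(2*(-5)*(3 - 5)) = s*(2*(-5)*(-2)) = s*20 = 20*s)
1/U(Y(-14), X(15, -47)) = 1/(20*(-44)) = 1/(-880) = -1/880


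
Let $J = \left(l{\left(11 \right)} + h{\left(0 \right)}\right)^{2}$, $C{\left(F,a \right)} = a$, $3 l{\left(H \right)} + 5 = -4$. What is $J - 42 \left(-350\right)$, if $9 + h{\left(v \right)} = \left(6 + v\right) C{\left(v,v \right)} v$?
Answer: $14844$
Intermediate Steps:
$l{\left(H \right)} = -3$ ($l{\left(H \right)} = - \frac{5}{3} + \frac{1}{3} \left(-4\right) = - \frac{5}{3} - \frac{4}{3} = -3$)
$h{\left(v \right)} = -9 + v^{2} \left(6 + v\right)$ ($h{\left(v \right)} = -9 + \left(6 + v\right) v v = -9 + v \left(6 + v\right) v = -9 + v^{2} \left(6 + v\right)$)
$J = 144$ ($J = \left(-3 + \left(-9 + 0^{3} + 6 \cdot 0^{2}\right)\right)^{2} = \left(-3 + \left(-9 + 0 + 6 \cdot 0\right)\right)^{2} = \left(-3 + \left(-9 + 0 + 0\right)\right)^{2} = \left(-3 - 9\right)^{2} = \left(-12\right)^{2} = 144$)
$J - 42 \left(-350\right) = 144 - 42 \left(-350\right) = 144 - -14700 = 144 + 14700 = 14844$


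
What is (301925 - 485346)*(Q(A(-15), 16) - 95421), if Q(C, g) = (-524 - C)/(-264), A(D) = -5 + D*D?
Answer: 192518681600/11 ≈ 1.7502e+10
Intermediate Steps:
A(D) = -5 + D²
Q(C, g) = 131/66 + C/264 (Q(C, g) = (-524 - C)*(-1/264) = 131/66 + C/264)
(301925 - 485346)*(Q(A(-15), 16) - 95421) = (301925 - 485346)*((131/66 + (-5 + (-15)²)/264) - 95421) = -183421*((131/66 + (-5 + 225)/264) - 95421) = -183421*((131/66 + (1/264)*220) - 95421) = -183421*((131/66 + ⅚) - 95421) = -183421*(31/11 - 95421) = -183421*(-1049600/11) = 192518681600/11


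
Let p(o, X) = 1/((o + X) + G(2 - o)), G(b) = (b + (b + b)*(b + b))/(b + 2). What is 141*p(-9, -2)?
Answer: 1833/352 ≈ 5.2074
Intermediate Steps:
G(b) = (b + 4*b²)/(2 + b) (G(b) = (b + (2*b)*(2*b))/(2 + b) = (b + 4*b²)/(2 + b))
p(o, X) = 1/(X + o + (2 - o)*(9 - 4*o)/(4 - o)) (p(o, X) = 1/((o + X) + (2 - o)*(1 + 4*(2 - o))/(2 + (2 - o))) = 1/((X + o) + (2 - o)*(1 + (8 - 4*o))/(4 - o)) = 1/((X + o) + (2 - o)*(9 - 4*o)/(4 - o)) = 1/(X + o + (2 - o)*(9 - 4*o)/(4 - o)))
141*p(-9, -2) = 141*((-4 - 9)/((-4 - 9)*(-2 - 9) - (-9 + 4*(-9))*(-2 - 9))) = 141*(-13/(-13*(-11) - 1*(-9 - 36)*(-11))) = 141*(-13/(143 - 1*(-45)*(-11))) = 141*(-13/(143 - 495)) = 141*(-13/(-352)) = 141*(-1/352*(-13)) = 141*(13/352) = 1833/352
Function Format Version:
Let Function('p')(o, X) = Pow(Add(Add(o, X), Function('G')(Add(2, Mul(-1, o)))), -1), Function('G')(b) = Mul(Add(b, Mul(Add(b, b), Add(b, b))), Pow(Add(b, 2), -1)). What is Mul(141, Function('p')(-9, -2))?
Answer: Rational(1833, 352) ≈ 5.2074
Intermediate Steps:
Function('G')(b) = Mul(Pow(Add(2, b), -1), Add(b, Mul(4, Pow(b, 2)))) (Function('G')(b) = Mul(Add(b, Mul(Mul(2, b), Mul(2, b))), Pow(Add(2, b), -1)) = Mul(Add(b, Mul(4, Pow(b, 2))), Pow(Add(2, b), -1)) = Mul(Pow(Add(2, b), -1), Add(b, Mul(4, Pow(b, 2)))))
Function('p')(o, X) = Pow(Add(X, o, Mul(Pow(Add(4, Mul(-1, o)), -1), Add(2, Mul(-1, o)), Add(9, Mul(-4, o)))), -1) (Function('p')(o, X) = Pow(Add(Add(o, X), Mul(Add(2, Mul(-1, o)), Pow(Add(2, Add(2, Mul(-1, o))), -1), Add(1, Mul(4, Add(2, Mul(-1, o)))))), -1) = Pow(Add(Add(X, o), Mul(Add(2, Mul(-1, o)), Pow(Add(4, Mul(-1, o)), -1), Add(1, Add(8, Mul(-4, o))))), -1) = Pow(Add(Add(X, o), Mul(Add(2, Mul(-1, o)), Pow(Add(4, Mul(-1, o)), -1), Add(9, Mul(-4, o)))), -1) = Pow(Add(Add(X, o), Mul(Pow(Add(4, Mul(-1, o)), -1), Add(2, Mul(-1, o)), Add(9, Mul(-4, o)))), -1) = Pow(Add(X, o, Mul(Pow(Add(4, Mul(-1, o)), -1), Add(2, Mul(-1, o)), Add(9, Mul(-4, o)))), -1))
Mul(141, Function('p')(-9, -2)) = Mul(141, Mul(Pow(Add(Mul(Add(-4, -9), Add(-2, -9)), Mul(-1, Add(-9, Mul(4, -9)), Add(-2, -9))), -1), Add(-4, -9))) = Mul(141, Mul(Pow(Add(Mul(-13, -11), Mul(-1, Add(-9, -36), -11)), -1), -13)) = Mul(141, Mul(Pow(Add(143, Mul(-1, -45, -11)), -1), -13)) = Mul(141, Mul(Pow(Add(143, -495), -1), -13)) = Mul(141, Mul(Pow(-352, -1), -13)) = Mul(141, Mul(Rational(-1, 352), -13)) = Mul(141, Rational(13, 352)) = Rational(1833, 352)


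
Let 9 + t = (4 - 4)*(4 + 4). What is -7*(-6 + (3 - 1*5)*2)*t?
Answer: -630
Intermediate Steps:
t = -9 (t = -9 + (4 - 4)*(4 + 4) = -9 + 0*8 = -9 + 0 = -9)
-7*(-6 + (3 - 1*5)*2)*t = -7*(-6 + (3 - 1*5)*2)*(-9) = -7*(-6 + (3 - 5)*2)*(-9) = -7*(-6 - 2*2)*(-9) = -7*(-6 - 4)*(-9) = -(-70)*(-9) = -7*90 = -630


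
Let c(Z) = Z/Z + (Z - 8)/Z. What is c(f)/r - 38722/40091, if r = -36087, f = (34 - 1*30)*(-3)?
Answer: -4192403170/4340291751 ≈ -0.96593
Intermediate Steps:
f = -12 (f = (34 - 30)*(-3) = 4*(-3) = -12)
c(Z) = 1 + (-8 + Z)/Z
c(f)/r - 38722/40091 = (2 - 8/(-12))/(-36087) - 38722/40091 = (2 - 8*(-1/12))*(-1/36087) - 38722*1/40091 = (2 + ⅔)*(-1/36087) - 38722/40091 = (8/3)*(-1/36087) - 38722/40091 = -8/108261 - 38722/40091 = -4192403170/4340291751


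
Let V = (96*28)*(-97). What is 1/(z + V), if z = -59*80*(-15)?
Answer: -1/189936 ≈ -5.2649e-6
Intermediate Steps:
V = -260736 (V = 2688*(-97) = -260736)
z = 70800 (z = -4720*(-15) = 70800)
1/(z + V) = 1/(70800 - 260736) = 1/(-189936) = -1/189936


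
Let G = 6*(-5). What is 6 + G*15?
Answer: -444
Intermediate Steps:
G = -30
6 + G*15 = 6 - 30*15 = 6 - 450 = -444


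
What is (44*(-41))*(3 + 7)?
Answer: -18040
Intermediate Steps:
(44*(-41))*(3 + 7) = -1804*10 = -18040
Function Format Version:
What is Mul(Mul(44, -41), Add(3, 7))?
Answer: -18040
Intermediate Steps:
Mul(Mul(44, -41), Add(3, 7)) = Mul(-1804, 10) = -18040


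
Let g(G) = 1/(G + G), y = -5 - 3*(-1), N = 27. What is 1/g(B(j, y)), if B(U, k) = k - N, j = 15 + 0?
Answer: -58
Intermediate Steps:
j = 15
y = -2 (y = -5 + 3 = -2)
B(U, k) = -27 + k (B(U, k) = k - 1*27 = k - 27 = -27 + k)
g(G) = 1/(2*G)
1/g(B(j, y)) = 1/(1/(2*(-27 - 2))) = 1/((½)/(-29)) = 1/((½)*(-1/29)) = 1/(-1/58) = -58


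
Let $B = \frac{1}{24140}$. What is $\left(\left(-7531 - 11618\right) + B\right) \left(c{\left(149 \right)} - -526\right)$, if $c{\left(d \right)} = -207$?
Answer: $- \frac{147459938021}{24140} \approx -6.1085 \cdot 10^{6}$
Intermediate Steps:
$B = \frac{1}{24140} \approx 4.1425 \cdot 10^{-5}$
$\left(\left(-7531 - 11618\right) + B\right) \left(c{\left(149 \right)} - -526\right) = \left(\left(-7531 - 11618\right) + \frac{1}{24140}\right) \left(-207 - -526\right) = \left(\left(-7531 - 11618\right) + \frac{1}{24140}\right) \left(-207 + \left(-160 + 686\right)\right) = \left(-19149 + \frac{1}{24140}\right) \left(-207 + 526\right) = \left(- \frac{462256859}{24140}\right) 319 = - \frac{147459938021}{24140}$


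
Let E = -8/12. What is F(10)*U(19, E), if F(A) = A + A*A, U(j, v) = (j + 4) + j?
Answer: 4620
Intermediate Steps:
E = -2/3 (E = -8*1/12 = -2/3 ≈ -0.66667)
U(j, v) = 4 + 2*j (U(j, v) = (4 + j) + j = 4 + 2*j)
F(A) = A + A**2
F(10)*U(19, E) = (10*(1 + 10))*(4 + 2*19) = (10*11)*(4 + 38) = 110*42 = 4620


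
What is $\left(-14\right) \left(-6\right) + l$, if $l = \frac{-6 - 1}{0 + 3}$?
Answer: $\frac{245}{3} \approx 81.667$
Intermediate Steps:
$l = - \frac{7}{3} \approx -2.3333$
$\left(-14\right) \left(-6\right) + l = \left(-14\right) \left(-6\right) - \frac{7}{3} = 84 - \frac{7}{3} = \frac{245}{3}$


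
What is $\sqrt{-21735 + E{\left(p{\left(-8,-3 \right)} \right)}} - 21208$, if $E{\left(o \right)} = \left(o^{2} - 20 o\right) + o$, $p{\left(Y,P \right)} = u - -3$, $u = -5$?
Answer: $-21208 + i \sqrt{21693} \approx -21208.0 + 147.29 i$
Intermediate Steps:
$p{\left(Y,P \right)} = -2$ ($p{\left(Y,P \right)} = -5 - -3 = -5 + 3 = -2$)
$E{\left(o \right)} = o^{2} - 19 o$
$\sqrt{-21735 + E{\left(p{\left(-8,-3 \right)} \right)}} - 21208 = \sqrt{-21735 - 2 \left(-19 - 2\right)} - 21208 = \sqrt{-21735 - -42} - 21208 = \sqrt{-21735 + 42} - 21208 = \sqrt{-21693} - 21208 = i \sqrt{21693} - 21208 = -21208 + i \sqrt{21693}$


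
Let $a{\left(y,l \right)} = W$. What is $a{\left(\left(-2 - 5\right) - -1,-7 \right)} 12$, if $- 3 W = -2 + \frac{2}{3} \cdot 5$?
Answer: $- \frac{16}{3} \approx -5.3333$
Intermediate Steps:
$W = - \frac{4}{9}$ ($W = - \frac{-2 + \frac{2}{3} \cdot 5}{3} = - \frac{-2 + \frac{10}{3}}{3} = \left(- \frac{1}{3}\right) \frac{4}{3} = - \frac{4}{9} \approx -0.44444$)
$a{\left(y,l \right)} = - \frac{4}{9}$
$a{\left(\left(-2 - 5\right) - -1,-7 \right)} 12 = \left(- \frac{4}{9}\right) 12 = - \frac{16}{3}$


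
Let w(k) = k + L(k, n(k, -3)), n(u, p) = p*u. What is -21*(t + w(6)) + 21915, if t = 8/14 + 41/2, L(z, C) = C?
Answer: 43449/2 ≈ 21725.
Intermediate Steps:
t = 295/14 (t = 8*(1/14) + 41*(½) = 4/7 + 41/2 = 295/14 ≈ 21.071)
w(k) = -2*k (w(k) = k - 3*k = -2*k)
-21*(t + w(6)) + 21915 = -21*(295/14 - 2*6) + 21915 = -21*(295/14 - 12) + 21915 = -21*127/14 + 21915 = -381/2 + 21915 = 43449/2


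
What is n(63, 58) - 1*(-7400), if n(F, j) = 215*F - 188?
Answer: 20757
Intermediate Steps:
n(F, j) = -188 + 215*F
n(63, 58) - 1*(-7400) = (-188 + 215*63) - 1*(-7400) = (-188 + 13545) + 7400 = 13357 + 7400 = 20757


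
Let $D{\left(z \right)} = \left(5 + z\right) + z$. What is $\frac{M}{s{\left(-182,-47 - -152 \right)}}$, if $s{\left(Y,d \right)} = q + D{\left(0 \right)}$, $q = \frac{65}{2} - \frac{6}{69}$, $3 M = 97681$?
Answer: $\frac{4493326}{5163} \approx 870.29$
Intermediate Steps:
$M = \frac{97681}{3}$ ($M = \frac{1}{3} \cdot 97681 = \frac{97681}{3} \approx 32560.0$)
$D{\left(z \right)} = 5 + 2 z$
$q = \frac{1491}{46}$ ($q = 65 \cdot \frac{1}{2} - \frac{2}{23} = \frac{65}{2} - \frac{2}{23} = \frac{1491}{46} \approx 32.413$)
$s{\left(Y,d \right)} = \frac{1721}{46}$ ($s{\left(Y,d \right)} = \frac{1491}{46} + \left(5 + 2 \cdot 0\right) = \frac{1491}{46} + \left(5 + 0\right) = \frac{1491}{46} + 5 = \frac{1721}{46}$)
$\frac{M}{s{\left(-182,-47 - -152 \right)}} = \frac{97681}{3 \cdot \frac{1721}{46}} = \frac{97681}{3} \cdot \frac{46}{1721} = \frac{4493326}{5163}$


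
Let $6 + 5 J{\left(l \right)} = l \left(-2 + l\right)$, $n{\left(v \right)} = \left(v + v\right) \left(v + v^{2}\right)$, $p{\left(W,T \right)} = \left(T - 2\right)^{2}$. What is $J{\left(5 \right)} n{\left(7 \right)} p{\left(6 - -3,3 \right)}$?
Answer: $\frac{7056}{5} \approx 1411.2$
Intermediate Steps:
$p{\left(W,T \right)} = \left(-2 + T\right)^{2}$
$n{\left(v \right)} = 2 v \left(v + v^{2}\right)$
$J{\left(l \right)} = - \frac{6}{5} + \frac{l \left(-2 + l\right)}{5}$
$J{\left(5 \right)} n{\left(7 \right)} p{\left(6 - -3,3 \right)} = \left(- \frac{6}{5} - 2 + \frac{5^{2}}{5}\right) 2 \cdot 7^{2} \left(1 + 7\right) \left(-2 + 3\right)^{2} = \left(- \frac{6}{5} - 2 + \frac{1}{5} \cdot 25\right) 2 \cdot 49 \cdot 8 \cdot 1^{2} = \left(- \frac{6}{5} - 2 + 5\right) 784 \cdot 1 = \frac{9}{5} \cdot 784 \cdot 1 = \frac{7056}{5} \cdot 1 = \frac{7056}{5}$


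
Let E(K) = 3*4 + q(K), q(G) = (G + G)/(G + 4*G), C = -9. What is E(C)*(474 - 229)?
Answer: 3038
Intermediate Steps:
q(G) = ⅖ (q(G) = (2*G)/((5*G)) = (2*G)*(1/(5*G)) = ⅖)
E(K) = 62/5 (E(K) = 3*4 + ⅖ = 12 + ⅖ = 62/5)
E(C)*(474 - 229) = 62*(474 - 229)/5 = (62/5)*245 = 3038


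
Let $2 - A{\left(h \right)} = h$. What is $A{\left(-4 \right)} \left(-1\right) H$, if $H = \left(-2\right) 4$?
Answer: $48$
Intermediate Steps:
$A{\left(h \right)} = 2 - h$
$H = -8$
$A{\left(-4 \right)} \left(-1\right) H = \left(2 - -4\right) \left(-1\right) \left(-8\right) = \left(2 + 4\right) \left(-1\right) \left(-8\right) = 6 \left(-1\right) \left(-8\right) = \left(-6\right) \left(-8\right) = 48$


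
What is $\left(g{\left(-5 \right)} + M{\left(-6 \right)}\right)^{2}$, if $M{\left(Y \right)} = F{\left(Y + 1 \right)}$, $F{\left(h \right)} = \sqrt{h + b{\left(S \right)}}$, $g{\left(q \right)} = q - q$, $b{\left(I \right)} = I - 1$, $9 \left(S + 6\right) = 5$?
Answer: $- \frac{103}{9} \approx -11.444$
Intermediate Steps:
$S = - \frac{49}{9}$ ($S = -6 + \frac{1}{9} \cdot 5 = -6 + \frac{5}{9} = - \frac{49}{9} \approx -5.4444$)
$b{\left(I \right)} = -1 + I$ ($b{\left(I \right)} = I - 1 = -1 + I$)
$g{\left(q \right)} = 0$
$F{\left(h \right)} = \sqrt{- \frac{58}{9} + h}$ ($F{\left(h \right)} = \sqrt{h - \frac{58}{9}} = \sqrt{- \frac{58}{9} + h}$)
$M{\left(Y \right)} = \frac{\sqrt{-49 + 9 Y}}{3}$ ($M{\left(Y \right)} = \frac{\sqrt{-58 + 9 \left(Y + 1\right)}}{3} = \frac{\sqrt{-58 + 9 \left(1 + Y\right)}}{3} = \frac{\sqrt{-58 + \left(9 + 9 Y\right)}}{3} = \frac{\sqrt{-49 + 9 Y}}{3}$)
$\left(g{\left(-5 \right)} + M{\left(-6 \right)}\right)^{2} = \left(0 + \frac{\sqrt{-49 + 9 \left(-6\right)}}{3}\right)^{2} = \left(0 + \frac{\sqrt{-49 - 54}}{3}\right)^{2} = \left(0 + \frac{\sqrt{-103}}{3}\right)^{2} = \left(0 + \frac{i \sqrt{103}}{3}\right)^{2} = \left(\frac{i \sqrt{103}}{3}\right)^{2} = - \frac{103}{9}$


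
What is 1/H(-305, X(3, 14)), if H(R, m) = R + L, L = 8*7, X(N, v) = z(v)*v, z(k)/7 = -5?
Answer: -1/249 ≈ -0.0040161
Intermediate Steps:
z(k) = -35 (z(k) = 7*(-5) = -35)
X(N, v) = -35*v
L = 56
H(R, m) = 56 + R (H(R, m) = R + 56 = 56 + R)
1/H(-305, X(3, 14)) = 1/(56 - 305) = 1/(-249) = -1/249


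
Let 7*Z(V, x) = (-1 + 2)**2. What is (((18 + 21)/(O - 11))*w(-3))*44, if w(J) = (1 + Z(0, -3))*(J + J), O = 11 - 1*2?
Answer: 41184/7 ≈ 5883.4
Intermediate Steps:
O = 9 (O = 11 - 2 = 9)
Z(V, x) = 1/7 (Z(V, x) = (-1 + 2)**2/7 = (1/7)*1**2 = (1/7)*1 = 1/7)
w(J) = 16*J/7 (w(J) = (1 + 1/7)*(J + J) = 8*(2*J)/7 = 16*J/7)
(((18 + 21)/(O - 11))*w(-3))*44 = (((18 + 21)/(9 - 11))*((16/7)*(-3)))*44 = ((39/(-2))*(-48/7))*44 = ((39*(-1/2))*(-48/7))*44 = -39/2*(-48/7)*44 = (936/7)*44 = 41184/7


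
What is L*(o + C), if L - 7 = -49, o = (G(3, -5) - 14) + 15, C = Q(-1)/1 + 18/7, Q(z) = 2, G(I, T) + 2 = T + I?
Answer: -66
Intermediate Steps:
G(I, T) = -2 + I + T (G(I, T) = -2 + (T + I) = -2 + (I + T) = -2 + I + T)
C = 32/7 (C = 2/1 + 18/7 = 2*1 + 18*(1/7) = 2 + 18/7 = 32/7 ≈ 4.5714)
o = -3 (o = ((-2 + 3 - 5) - 14) + 15 = (-4 - 14) + 15 = -18 + 15 = -3)
L = -42 (L = 7 - 49 = -42)
L*(o + C) = -42*(-3 + 32/7) = -42*11/7 = -66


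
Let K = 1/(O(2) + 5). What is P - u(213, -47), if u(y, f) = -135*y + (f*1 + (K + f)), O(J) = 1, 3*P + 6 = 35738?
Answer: 81519/2 ≈ 40760.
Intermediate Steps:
P = 35732/3 (P = -2 + (⅓)*35738 = -2 + 35738/3 = 35732/3 ≈ 11911.)
K = ⅙ (K = 1/(1 + 5) = 1/6 = ⅙ ≈ 0.16667)
u(y, f) = ⅙ - 135*y + 2*f (u(y, f) = -135*y + (f*1 + (⅙ + f)) = -135*y + (f + (⅙ + f)) = -135*y + (⅙ + 2*f) = ⅙ - 135*y + 2*f)
P - u(213, -47) = 35732/3 - (⅙ - 135*213 + 2*(-47)) = 35732/3 - (⅙ - 28755 - 94) = 35732/3 - 1*(-173093/6) = 35732/3 + 173093/6 = 81519/2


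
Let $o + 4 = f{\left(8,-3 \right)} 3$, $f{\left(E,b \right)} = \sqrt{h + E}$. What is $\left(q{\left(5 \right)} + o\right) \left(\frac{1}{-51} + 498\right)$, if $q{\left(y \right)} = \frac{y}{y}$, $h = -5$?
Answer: $- \frac{25397}{17} + \frac{25397 \sqrt{3}}{17} \approx 1093.6$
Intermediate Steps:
$f{\left(E,b \right)} = \sqrt{-5 + E}$
$q{\left(y \right)} = 1$
$o = -4 + 3 \sqrt{3}$ ($o = -4 + \sqrt{-5 + 8} \cdot 3 = -4 + \sqrt{3} \cdot 3 = -4 + 3 \sqrt{3} \approx 1.1962$)
$\left(q{\left(5 \right)} + o\right) \left(\frac{1}{-51} + 498\right) = \left(1 - \left(4 - 3 \sqrt{3}\right)\right) \left(\frac{1}{-51} + 498\right) = \left(-3 + 3 \sqrt{3}\right) \left(- \frac{1}{51} + 498\right) = \left(-3 + 3 \sqrt{3}\right) \frac{25397}{51} = - \frac{25397}{17} + \frac{25397 \sqrt{3}}{17}$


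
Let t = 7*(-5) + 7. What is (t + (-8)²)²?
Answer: 1296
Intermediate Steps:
t = -28 (t = -35 + 7 = -28)
(t + (-8)²)² = (-28 + (-8)²)² = (-28 + 64)² = 36² = 1296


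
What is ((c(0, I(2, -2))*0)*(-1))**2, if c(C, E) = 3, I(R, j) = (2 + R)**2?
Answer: 0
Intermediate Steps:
((c(0, I(2, -2))*0)*(-1))**2 = ((3*0)*(-1))**2 = (0*(-1))**2 = 0**2 = 0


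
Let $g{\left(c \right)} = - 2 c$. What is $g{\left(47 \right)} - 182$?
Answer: $-276$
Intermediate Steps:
$g{\left(47 \right)} - 182 = \left(-2\right) 47 - 182 = -94 - 182 = -276$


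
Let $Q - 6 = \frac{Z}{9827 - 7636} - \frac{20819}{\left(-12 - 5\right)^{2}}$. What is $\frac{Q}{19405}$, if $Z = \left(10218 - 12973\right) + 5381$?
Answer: $- \frac{41056321}{12287226595} \approx -0.0033414$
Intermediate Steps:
$Z = 2626$ ($Z = -2755 + 5381 = 2626$)
$Q = - \frac{41056321}{633199}$ ($Q = 6 + \left(\frac{2626}{9827 - 7636} - \frac{20819}{\left(-12 - 5\right)^{2}}\right) = 6 + \left(\frac{2626}{9827 - 7636} - \frac{20819}{\left(-17\right)^{2}}\right) = 6 + \left(\frac{2626}{2191} - \frac{20819}{289}\right) = 6 - \frac{44855515}{633199} = - \frac{41056321}{633199} \approx -64.839$)
$\frac{Q}{19405} = - \frac{41056321}{633199 \cdot 19405} = \left(- \frac{41056321}{633199}\right) \frac{1}{19405} = - \frac{41056321}{12287226595}$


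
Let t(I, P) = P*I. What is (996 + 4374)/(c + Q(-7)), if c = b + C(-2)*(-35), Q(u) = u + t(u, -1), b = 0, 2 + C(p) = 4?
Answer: -537/7 ≈ -76.714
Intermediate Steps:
C(p) = 2 (C(p) = -2 + 4 = 2)
t(I, P) = I*P
Q(u) = 0 (Q(u) = u + u*(-1) = u - u = 0)
c = -70 (c = 0 + 2*(-35) = 0 - 70 = -70)
(996 + 4374)/(c + Q(-7)) = (996 + 4374)/(-70 + 0) = 5370/(-70) = 5370*(-1/70) = -537/7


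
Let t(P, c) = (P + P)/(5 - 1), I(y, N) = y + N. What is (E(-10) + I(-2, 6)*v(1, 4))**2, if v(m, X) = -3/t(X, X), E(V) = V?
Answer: 256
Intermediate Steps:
I(y, N) = N + y
t(P, c) = P/2 (t(P, c) = (2*P)/4 = (2*P)*(1/4) = P/2)
v(m, X) = -6/X (v(m, X) = -3*2/X = -6/X)
(E(-10) + I(-2, 6)*v(1, 4))**2 = (-10 + (6 - 2)*(-6/4))**2 = (-10 + 4*(-6*1/4))**2 = (-10 + 4*(-3/2))**2 = (-10 - 6)**2 = (-16)**2 = 256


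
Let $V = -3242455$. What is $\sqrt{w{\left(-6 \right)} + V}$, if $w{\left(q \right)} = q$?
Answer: $i \sqrt{3242461} \approx 1800.7 i$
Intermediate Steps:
$\sqrt{w{\left(-6 \right)} + V} = \sqrt{-6 - 3242455} = \sqrt{-3242461} = i \sqrt{3242461}$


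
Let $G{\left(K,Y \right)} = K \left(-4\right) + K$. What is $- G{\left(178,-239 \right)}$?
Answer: $534$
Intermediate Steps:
$G{\left(K,Y \right)} = - 3 K$ ($G{\left(K,Y \right)} = - 4 K + K = - 3 K$)
$- G{\left(178,-239 \right)} = - \left(-3\right) 178 = \left(-1\right) \left(-534\right) = 534$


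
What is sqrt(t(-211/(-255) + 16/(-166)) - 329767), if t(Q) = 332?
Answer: I*sqrt(329435) ≈ 573.96*I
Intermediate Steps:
sqrt(t(-211/(-255) + 16/(-166)) - 329767) = sqrt(332 - 329767) = sqrt(-329435) = I*sqrt(329435)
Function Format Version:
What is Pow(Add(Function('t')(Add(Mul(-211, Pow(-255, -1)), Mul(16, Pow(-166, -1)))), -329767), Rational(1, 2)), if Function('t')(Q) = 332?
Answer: Mul(I, Pow(329435, Rational(1, 2))) ≈ Mul(573.96, I)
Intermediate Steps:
Pow(Add(Function('t')(Add(Mul(-211, Pow(-255, -1)), Mul(16, Pow(-166, -1)))), -329767), Rational(1, 2)) = Pow(Add(332, -329767), Rational(1, 2)) = Pow(-329435, Rational(1, 2)) = Mul(I, Pow(329435, Rational(1, 2)))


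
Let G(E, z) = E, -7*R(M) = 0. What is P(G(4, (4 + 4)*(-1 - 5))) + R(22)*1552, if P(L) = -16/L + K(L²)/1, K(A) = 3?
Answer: -1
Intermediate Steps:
R(M) = 0 (R(M) = -⅐*0 = 0)
P(L) = 3 - 16/L (P(L) = -16/L + 3/1 = -16/L + 3*1 = -16/L + 3 = 3 - 16/L)
P(G(4, (4 + 4)*(-1 - 5))) + R(22)*1552 = (3 - 16/4) + 0*1552 = (3 - 16*¼) + 0 = (3 - 4) + 0 = -1 + 0 = -1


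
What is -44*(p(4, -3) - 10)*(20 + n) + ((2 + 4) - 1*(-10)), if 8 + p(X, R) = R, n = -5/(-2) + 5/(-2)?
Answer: 18496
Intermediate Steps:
n = 0 (n = -5*(-½) + 5*(-½) = 5/2 - 5/2 = 0)
p(X, R) = -8 + R
-44*(p(4, -3) - 10)*(20 + n) + ((2 + 4) - 1*(-10)) = -44*((-8 - 3) - 10)*(20 + 0) + ((2 + 4) - 1*(-10)) = -44*(-11 - 10)*20 + (6 + 10) = -(-924)*20 + 16 = -44*(-420) + 16 = 18480 + 16 = 18496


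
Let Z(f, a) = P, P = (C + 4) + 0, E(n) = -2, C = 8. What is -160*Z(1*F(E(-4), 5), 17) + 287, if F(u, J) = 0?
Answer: -1633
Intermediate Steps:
P = 12 (P = (8 + 4) + 0 = 12 + 0 = 12)
Z(f, a) = 12
-160*Z(1*F(E(-4), 5), 17) + 287 = -160*12 + 287 = -1920 + 287 = -1633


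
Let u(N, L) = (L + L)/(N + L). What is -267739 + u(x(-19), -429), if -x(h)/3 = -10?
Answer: -35609001/133 ≈ -2.6774e+5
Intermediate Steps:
x(h) = 30 (x(h) = -3*(-10) = 30)
u(N, L) = 2*L/(L + N) (u(N, L) = (2*L)/(L + N) = 2*L/(L + N))
-267739 + u(x(-19), -429) = -267739 + 2*(-429)/(-429 + 30) = -267739 + 2*(-429)/(-399) = -267739 + 2*(-429)*(-1/399) = -267739 + 286/133 = -35609001/133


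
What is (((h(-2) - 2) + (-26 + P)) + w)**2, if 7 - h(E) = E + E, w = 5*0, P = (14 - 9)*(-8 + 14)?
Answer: 169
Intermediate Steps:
P = 30 (P = 5*6 = 30)
w = 0
h(E) = 7 - 2*E (h(E) = 7 - (E + E) = 7 - 2*E)
(((h(-2) - 2) + (-26 + P)) + w)**2 = ((((7 - 2*(-2)) - 2) + (-26 + 30)) + 0)**2 = ((((7 + 4) - 2) + 4) + 0)**2 = (((11 - 2) + 4) + 0)**2 = ((9 + 4) + 0)**2 = (13 + 0)**2 = 13**2 = 169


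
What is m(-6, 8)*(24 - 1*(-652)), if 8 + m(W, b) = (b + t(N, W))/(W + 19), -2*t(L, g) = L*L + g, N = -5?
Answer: -5486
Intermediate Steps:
t(L, g) = -g/2 - L²/2 (t(L, g) = -(L*L + g)/2 = -(L² + g)/2 = -(g + L²)/2 = -g/2 - L²/2)
m(W, b) = -8 + (-25/2 + b - W/2)/(19 + W) (m(W, b) = -8 + (b + (-W/2 - ½*(-5)²))/(W + 19) = -8 + (b + (-W/2 - ½*25))/(19 + W) = -8 + (b + (-W/2 - 25/2))/(19 + W) = -8 + (b + (-25/2 - W/2))/(19 + W) = -8 + (-25/2 + b - W/2)/(19 + W))
m(-6, 8)*(24 - 1*(-652)) = ((-329 - 17*(-6) + 2*8)/(2*(19 - 6)))*(24 - 1*(-652)) = ((½)*(-329 + 102 + 16)/13)*(24 + 652) = ((½)*(1/13)*(-211))*676 = -211/26*676 = -5486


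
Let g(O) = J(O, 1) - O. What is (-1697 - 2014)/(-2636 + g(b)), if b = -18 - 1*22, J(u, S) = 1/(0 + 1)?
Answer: 1237/865 ≈ 1.4301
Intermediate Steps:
J(u, S) = 1 (J(u, S) = 1/1 = 1)
b = -40 (b = -18 - 22 = -40)
g(O) = 1 - O
(-1697 - 2014)/(-2636 + g(b)) = (-1697 - 2014)/(-2636 + (1 - 1*(-40))) = -3711/(-2636 + (1 + 40)) = -3711/(-2636 + 41) = -3711/(-2595) = -3711*(-1/2595) = 1237/865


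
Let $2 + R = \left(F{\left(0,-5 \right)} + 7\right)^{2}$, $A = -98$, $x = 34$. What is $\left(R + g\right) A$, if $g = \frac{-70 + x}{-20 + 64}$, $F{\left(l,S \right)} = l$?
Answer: $- \frac{49784}{11} \approx -4525.8$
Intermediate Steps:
$R = 47$ ($R = -2 + \left(0 + 7\right)^{2} = -2 + 7^{2} = -2 + 49 = 47$)
$g = - \frac{9}{11}$ ($g = \frac{-70 + 34}{-20 + 64} = - \frac{36}{44} = \left(-36\right) \frac{1}{44} = - \frac{9}{11} \approx -0.81818$)
$\left(R + g\right) A = \left(47 - \frac{9}{11}\right) \left(-98\right) = \frac{508}{11} \left(-98\right) = - \frac{49784}{11}$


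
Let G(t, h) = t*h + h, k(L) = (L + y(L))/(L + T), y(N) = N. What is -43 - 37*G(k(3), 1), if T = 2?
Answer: -622/5 ≈ -124.40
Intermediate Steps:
k(L) = 2*L/(2 + L) (k(L) = (L + L)/(L + 2) = (2*L)/(2 + L) = 2*L/(2 + L))
G(t, h) = h + h*t (G(t, h) = h*t + h = h + h*t)
-43 - 37*G(k(3), 1) = -43 - 37*(1 + 2*3/(2 + 3)) = -43 - 37*(1 + 2*3/5) = -43 - 37*(1 + 2*3*(⅕)) = -43 - 37*(1 + 6/5) = -43 - 37*11/5 = -43 - 407/5 = -622/5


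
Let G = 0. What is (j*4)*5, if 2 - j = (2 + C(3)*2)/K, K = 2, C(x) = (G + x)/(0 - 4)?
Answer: 35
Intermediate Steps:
C(x) = -x/4 (C(x) = (0 + x)/(0 - 4) = x/(-4) = x*(-¼) = -x/4)
j = 7/4 (j = 2 - (2 - ¼*3*2)/2 = 2 - (2 - ¾*2)/2 = 2 - (2 - 3/2)/2 = 2 - 1/(2*2) = 2 - 1*¼ = 2 - ¼ = 7/4 ≈ 1.7500)
(j*4)*5 = ((7/4)*4)*5 = 7*5 = 35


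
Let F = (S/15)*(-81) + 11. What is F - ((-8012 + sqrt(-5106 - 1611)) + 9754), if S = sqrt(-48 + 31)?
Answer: -1731 - I*sqrt(6717) - 27*I*sqrt(17)/5 ≈ -1731.0 - 104.22*I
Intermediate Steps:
S = I*sqrt(17) (S = sqrt(-17) = I*sqrt(17) ≈ 4.1231*I)
F = 11 - 27*I*sqrt(17)/5 (F = ((I*sqrt(17))/15)*(-81) + 11 = ((I*sqrt(17))*(1/15))*(-81) + 11 = (I*sqrt(17)/15)*(-81) + 11 = -27*I*sqrt(17)/5 + 11 = 11 - 27*I*sqrt(17)/5 ≈ 11.0 - 22.265*I)
F - ((-8012 + sqrt(-5106 - 1611)) + 9754) = (11 - 27*I*sqrt(17)/5) - ((-8012 + sqrt(-5106 - 1611)) + 9754) = (11 - 27*I*sqrt(17)/5) - ((-8012 + sqrt(-6717)) + 9754) = (11 - 27*I*sqrt(17)/5) - ((-8012 + I*sqrt(6717)) + 9754) = (11 - 27*I*sqrt(17)/5) - (1742 + I*sqrt(6717)) = (11 - 27*I*sqrt(17)/5) + (-1742 - I*sqrt(6717)) = -1731 - I*sqrt(6717) - 27*I*sqrt(17)/5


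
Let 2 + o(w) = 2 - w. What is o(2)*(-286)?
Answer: 572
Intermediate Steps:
o(w) = -w (o(w) = -2 + (2 - w) = -w)
o(2)*(-286) = -1*2*(-286) = -2*(-286) = 572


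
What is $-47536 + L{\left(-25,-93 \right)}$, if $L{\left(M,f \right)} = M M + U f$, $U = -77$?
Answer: $-39750$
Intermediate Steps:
$L{\left(M,f \right)} = M^{2} - 77 f$ ($L{\left(M,f \right)} = M M - 77 f = M^{2} - 77 f$)
$-47536 + L{\left(-25,-93 \right)} = -47536 + \left(\left(-25\right)^{2} - -7161\right) = -47536 + \left(625 + 7161\right) = -47536 + 7786 = -39750$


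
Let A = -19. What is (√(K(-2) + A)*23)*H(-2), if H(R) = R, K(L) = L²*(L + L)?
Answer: -46*I*√35 ≈ -272.14*I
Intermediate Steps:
K(L) = 2*L³ (K(L) = L²*(2*L) = 2*L³)
(√(K(-2) + A)*23)*H(-2) = (√(2*(-2)³ - 19)*23)*(-2) = (√(2*(-8) - 19)*23)*(-2) = (√(-16 - 19)*23)*(-2) = (√(-35)*23)*(-2) = ((I*√35)*23)*(-2) = (23*I*√35)*(-2) = -46*I*√35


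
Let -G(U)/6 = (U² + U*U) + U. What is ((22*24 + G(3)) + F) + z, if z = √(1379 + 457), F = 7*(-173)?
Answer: -809 + 6*√51 ≈ -766.15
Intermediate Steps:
G(U) = -12*U² - 6*U (G(U) = -6*((U² + U*U) + U) = -6*((U² + U²) + U) = -6*(2*U² + U) = -6*(U + 2*U²) = -12*U² - 6*U)
F = -1211
z = 6*√51 (z = √1836 = 6*√51 ≈ 42.849)
((22*24 + G(3)) + F) + z = ((22*24 - 6*3*(1 + 2*3)) - 1211) + 6*√51 = ((528 - 6*3*(1 + 6)) - 1211) + 6*√51 = ((528 - 6*3*7) - 1211) + 6*√51 = ((528 - 126) - 1211) + 6*√51 = (402 - 1211) + 6*√51 = -809 + 6*√51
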